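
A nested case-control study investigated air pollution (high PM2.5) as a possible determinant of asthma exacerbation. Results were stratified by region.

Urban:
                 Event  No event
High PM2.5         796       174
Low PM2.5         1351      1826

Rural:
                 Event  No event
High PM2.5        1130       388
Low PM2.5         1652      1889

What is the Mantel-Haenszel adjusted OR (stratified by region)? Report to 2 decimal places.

4.21

OR_MH = Σ(aᵢdᵢ/nᵢ) / Σ(bᵢcᵢ/nᵢ), where nᵢ is the stratum total.
Stratum 1 (Urban): n = 4147; a·d/n = 796·1826/4147 = 350.4934; b·c/n = 174·1351/4147 = 56.6853
Stratum 2 (Rural): n = 5059; a·d/n = 1130·1889/5059 = 421.9352; b·c/n = 388·1652/5059 = 126.7001
OR_MH = (350.4934 + 421.9352) / (56.6853 + 126.7001) = 772.4285 / 183.3855 = 4.21205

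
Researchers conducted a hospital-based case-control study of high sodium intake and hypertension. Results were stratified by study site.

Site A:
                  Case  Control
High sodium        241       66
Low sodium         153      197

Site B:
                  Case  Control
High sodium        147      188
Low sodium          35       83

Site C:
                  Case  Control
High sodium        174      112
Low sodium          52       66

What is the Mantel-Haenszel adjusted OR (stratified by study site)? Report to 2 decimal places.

2.88

OR_MH = Σ(aᵢdᵢ/nᵢ) / Σ(bᵢcᵢ/nᵢ), where nᵢ is the stratum total.
Stratum 1 (Site A): n = 657; a·d/n = 241·197/657 = 72.2633; b·c/n = 66·153/657 = 15.3699
Stratum 2 (Site B): n = 453; a·d/n = 147·83/453 = 26.9338; b·c/n = 188·35/453 = 14.5254
Stratum 3 (Site C): n = 404; a·d/n = 174·66/404 = 28.4257; b·c/n = 112·52/404 = 14.4158
OR_MH = (72.2633 + 26.9338 + 28.4257) / (15.3699 + 14.5254 + 14.4158) = 127.6228 / 44.3111 = 2.88016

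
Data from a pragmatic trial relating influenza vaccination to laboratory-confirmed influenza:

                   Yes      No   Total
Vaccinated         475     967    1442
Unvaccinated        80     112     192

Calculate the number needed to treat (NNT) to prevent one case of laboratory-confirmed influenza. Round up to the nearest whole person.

Risk in treated group = 475/1442 = 0.32940; risk in control = 80/192 = 0.41667.
Absolute risk reduction = 0.41667 − 0.32940 = 0.08726
NNT = 1 / ARR = 1 / 0.08726 = 11.460 → round up → 12

12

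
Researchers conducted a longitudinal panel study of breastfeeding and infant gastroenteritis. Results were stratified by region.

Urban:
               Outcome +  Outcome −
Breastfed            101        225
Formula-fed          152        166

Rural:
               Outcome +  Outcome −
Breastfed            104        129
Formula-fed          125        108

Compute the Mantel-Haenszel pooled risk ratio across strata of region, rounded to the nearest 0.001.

RR_MH = Σ(aᵢ·n₀ᵢ/nᵢ) / Σ(cᵢ·n₁ᵢ/nᵢ), with n₁ᵢ = aᵢ+bᵢ (exposed), n₀ᵢ = cᵢ+dᵢ (unexposed), nᵢ = n₁ᵢ+n₀ᵢ.
Stratum 1 (Urban): n₁ = 326, n₀ = 318, n = 644; a·n₀/n = 101·318/644 = 49.8727; c·n₁/n = 152·326/644 = 76.9441
Stratum 2 (Rural): n₁ = 233, n₀ = 233, n = 466; a·n₀/n = 104·233/466 = 52.0000; c·n₁/n = 125·233/466 = 62.5000
RR_MH = (49.8727 + 52.0000) / (76.9441 + 62.5000) = 101.8727 / 139.4441 = 0.73056

0.731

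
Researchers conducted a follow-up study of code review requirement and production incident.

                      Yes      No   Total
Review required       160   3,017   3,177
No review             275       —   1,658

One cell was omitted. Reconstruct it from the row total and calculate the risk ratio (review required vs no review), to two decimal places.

The missing cell is in the unexposed row: 1658 − 275 = 1383.
So a = 160, b = 3017, c = 275, d = 1383.
RR = [a/(a+b)] / [c/(c+d)] = (160/3177) / (275/1658) = 0.05036/0.16586 = 0.30364

0.30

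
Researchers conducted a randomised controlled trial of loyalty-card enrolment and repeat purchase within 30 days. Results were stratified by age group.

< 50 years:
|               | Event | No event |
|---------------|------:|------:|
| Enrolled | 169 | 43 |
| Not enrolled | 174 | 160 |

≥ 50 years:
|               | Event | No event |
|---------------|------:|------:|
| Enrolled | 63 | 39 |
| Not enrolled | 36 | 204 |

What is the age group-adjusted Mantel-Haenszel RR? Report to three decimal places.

RR_MH = Σ(aᵢ·n₀ᵢ/nᵢ) / Σ(cᵢ·n₁ᵢ/nᵢ), with n₁ᵢ = aᵢ+bᵢ (exposed), n₀ᵢ = cᵢ+dᵢ (unexposed), nᵢ = n₁ᵢ+n₀ᵢ.
Stratum 1 (< 50 years): n₁ = 212, n₀ = 334, n = 546; a·n₀/n = 169·334/546 = 103.3810; c·n₁/n = 174·212/546 = 67.5604
Stratum 2 (≥ 50 years): n₁ = 102, n₀ = 240, n = 342; a·n₀/n = 63·240/342 = 44.2105; c·n₁/n = 36·102/342 = 10.7368
RR_MH = (103.3810 + 44.2105) / (67.5604 + 10.7368) = 147.5915 / 78.2973 = 1.88501

1.885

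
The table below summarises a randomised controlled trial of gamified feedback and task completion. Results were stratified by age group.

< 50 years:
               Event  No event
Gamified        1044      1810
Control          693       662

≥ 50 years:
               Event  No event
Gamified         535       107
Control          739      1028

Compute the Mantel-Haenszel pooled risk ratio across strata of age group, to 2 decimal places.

RR_MH = Σ(aᵢ·n₀ᵢ/nᵢ) / Σ(cᵢ·n₁ᵢ/nᵢ), with n₁ᵢ = aᵢ+bᵢ (exposed), n₀ᵢ = cᵢ+dᵢ (unexposed), nᵢ = n₁ᵢ+n₀ᵢ.
Stratum 1 (< 50 years): n₁ = 2854, n₀ = 1355, n = 4209; a·n₀/n = 1044·1355/4209 = 336.0941; c·n₁/n = 693·2854/4209 = 469.9031
Stratum 2 (≥ 50 years): n₁ = 642, n₀ = 1767, n = 2409; a·n₀/n = 535·1767/2409 = 392.4222; c·n₁/n = 739·642/2409 = 196.9440
RR_MH = (336.0941 + 392.4222) / (469.9031 + 196.9440) = 728.5163 / 666.8470 = 1.09248

1.09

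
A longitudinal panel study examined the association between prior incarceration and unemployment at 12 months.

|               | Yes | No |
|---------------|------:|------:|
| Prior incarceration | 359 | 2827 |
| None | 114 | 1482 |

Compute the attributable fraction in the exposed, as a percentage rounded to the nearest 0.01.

Cells: a = 359, b = 2827, c = 114, d = 1482.
Risk in exposed = 359/3186 = 0.11268; risk in unexposed = 114/1596 = 0.07143.
RR = 0.11268/0.07143 = 1.57753
AR% = (RR − 1)/RR × 100 = (1.57753 − 1)/1.57753 × 100 = 36.6096%

36.61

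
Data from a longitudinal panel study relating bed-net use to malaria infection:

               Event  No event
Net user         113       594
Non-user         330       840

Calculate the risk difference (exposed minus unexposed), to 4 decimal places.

-0.1222

Cells: a = 113, b = 594, c = 330, d = 840.
Risk in exposed = 113/707 = 0.159830; risk in unexposed = 330/1170 = 0.282051.
Risk difference = 0.159830 − 0.282051 = -0.122221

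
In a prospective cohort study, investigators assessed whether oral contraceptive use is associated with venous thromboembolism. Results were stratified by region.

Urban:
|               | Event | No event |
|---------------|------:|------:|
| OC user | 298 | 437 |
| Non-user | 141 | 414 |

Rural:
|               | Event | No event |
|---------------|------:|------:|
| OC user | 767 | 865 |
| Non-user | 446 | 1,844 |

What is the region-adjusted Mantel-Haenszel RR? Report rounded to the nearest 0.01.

RR_MH = Σ(aᵢ·n₀ᵢ/nᵢ) / Σ(cᵢ·n₁ᵢ/nᵢ), with n₁ᵢ = aᵢ+bᵢ (exposed), n₀ᵢ = cᵢ+dᵢ (unexposed), nᵢ = n₁ᵢ+n₀ᵢ.
Stratum 1 (Urban): n₁ = 735, n₀ = 555, n = 1290; a·n₀/n = 298·555/1290 = 128.2093; c·n₁/n = 141·735/1290 = 80.3372
Stratum 2 (Rural): n₁ = 1632, n₀ = 2290, n = 3922; a·n₀/n = 767·2290/3922 = 447.8404; c·n₁/n = 446·1632/3922 = 185.5869
RR_MH = (128.2093 + 447.8404) / (80.3372 + 185.5869) = 576.0497 / 265.9242 = 2.16622

2.17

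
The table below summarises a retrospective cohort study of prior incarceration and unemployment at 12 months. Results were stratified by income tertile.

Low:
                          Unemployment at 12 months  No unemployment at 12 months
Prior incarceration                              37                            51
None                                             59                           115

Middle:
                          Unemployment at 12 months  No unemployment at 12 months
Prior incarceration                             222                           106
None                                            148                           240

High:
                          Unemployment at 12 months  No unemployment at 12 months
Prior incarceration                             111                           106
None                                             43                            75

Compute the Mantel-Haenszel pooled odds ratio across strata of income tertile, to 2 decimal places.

2.46

OR_MH = Σ(aᵢdᵢ/nᵢ) / Σ(bᵢcᵢ/nᵢ), where nᵢ is the stratum total.
Stratum 1 (Low): n = 262; a·d/n = 37·115/262 = 16.2405; b·c/n = 51·59/262 = 11.4847
Stratum 2 (Middle): n = 716; a·d/n = 222·240/716 = 74.4134; b·c/n = 106·148/716 = 21.9106
Stratum 3 (High): n = 335; a·d/n = 111·75/335 = 24.8507; b·c/n = 106·43/335 = 13.6060
OR_MH = (16.2405 + 74.4134 + 24.8507) / (11.4847 + 21.9106 + 13.6060) = 115.5046 / 47.0013 = 2.45748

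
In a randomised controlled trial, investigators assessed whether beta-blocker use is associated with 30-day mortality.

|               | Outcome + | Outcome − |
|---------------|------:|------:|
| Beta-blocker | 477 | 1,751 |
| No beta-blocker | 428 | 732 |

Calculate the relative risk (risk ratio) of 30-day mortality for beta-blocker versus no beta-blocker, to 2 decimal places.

0.58

Cells: a = 477, b = 1751, c = 428, d = 732.
Risk in exposed = 477/2228 = 0.21409; risk in unexposed = 428/1160 = 0.36897.
RR = 0.21409 / 0.36897 = 0.58025
The risk is 42% lower among the exposed than among the unexposed.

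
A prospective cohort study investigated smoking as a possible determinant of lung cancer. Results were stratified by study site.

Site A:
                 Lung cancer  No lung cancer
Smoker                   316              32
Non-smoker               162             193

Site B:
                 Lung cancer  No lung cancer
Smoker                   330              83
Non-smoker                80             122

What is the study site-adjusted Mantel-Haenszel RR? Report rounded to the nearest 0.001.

RR_MH = Σ(aᵢ·n₀ᵢ/nᵢ) / Σ(cᵢ·n₁ᵢ/nᵢ), with n₁ᵢ = aᵢ+bᵢ (exposed), n₀ᵢ = cᵢ+dᵢ (unexposed), nᵢ = n₁ᵢ+n₀ᵢ.
Stratum 1 (Site A): n₁ = 348, n₀ = 355, n = 703; a·n₀/n = 316·355/703 = 159.5733; c·n₁/n = 162·348/703 = 80.1935
Stratum 2 (Site B): n₁ = 413, n₀ = 202, n = 615; a·n₀/n = 330·202/615 = 108.3902; c·n₁/n = 80·413/615 = 53.7236
RR_MH = (159.5733 + 108.3902) / (80.1935 + 53.7236) = 267.9635 / 133.9170 = 2.00097

2.001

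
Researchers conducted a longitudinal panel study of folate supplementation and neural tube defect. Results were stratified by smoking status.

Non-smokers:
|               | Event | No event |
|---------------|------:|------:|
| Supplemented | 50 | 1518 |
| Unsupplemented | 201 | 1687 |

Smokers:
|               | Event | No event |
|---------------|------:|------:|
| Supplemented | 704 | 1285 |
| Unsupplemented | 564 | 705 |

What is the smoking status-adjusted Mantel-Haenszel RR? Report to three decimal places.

RR_MH = Σ(aᵢ·n₀ᵢ/nᵢ) / Σ(cᵢ·n₁ᵢ/nᵢ), with n₁ᵢ = aᵢ+bᵢ (exposed), n₀ᵢ = cᵢ+dᵢ (unexposed), nᵢ = n₁ᵢ+n₀ᵢ.
Stratum 1 (Non-smokers): n₁ = 1568, n₀ = 1888, n = 3456; a·n₀/n = 50·1888/3456 = 27.3148; c·n₁/n = 201·1568/3456 = 91.1944
Stratum 2 (Smokers): n₁ = 1989, n₀ = 1269, n = 3258; a·n₀/n = 704·1269/3258 = 274.2099; c·n₁/n = 564·1989/3258 = 344.3204
RR_MH = (27.3148 + 274.2099) / (91.1944 + 344.3204) = 301.5248 / 435.5149 = 0.69234

0.692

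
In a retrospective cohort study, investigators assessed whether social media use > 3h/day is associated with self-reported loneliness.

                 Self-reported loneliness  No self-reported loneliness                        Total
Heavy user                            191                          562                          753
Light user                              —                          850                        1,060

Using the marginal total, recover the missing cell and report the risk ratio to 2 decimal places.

1.28

The missing cell is in the unexposed row: 1060 − 850 = 210.
So a = 191, b = 562, c = 210, d = 850.
RR = [a/(a+b)] / [c/(c+d)] = (191/753) / (210/1060) = 0.25365/0.19811 = 1.28034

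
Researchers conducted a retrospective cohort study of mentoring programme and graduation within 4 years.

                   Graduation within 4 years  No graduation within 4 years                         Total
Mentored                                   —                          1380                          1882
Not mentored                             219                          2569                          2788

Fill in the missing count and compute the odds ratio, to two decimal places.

4.27

The missing cell is in the exposed row: 1882 − 1380 = 502.
So a = 502, b = 1380, c = 219, d = 2569.
OR = (a·d)/(b·c) = (502 × 2569) / (1380 × 219) = 1289638 / 302220 = 4.26722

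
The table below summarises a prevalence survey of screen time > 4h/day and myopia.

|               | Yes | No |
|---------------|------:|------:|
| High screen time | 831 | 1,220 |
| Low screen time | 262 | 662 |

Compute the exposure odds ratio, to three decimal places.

Cells: a = 831, b = 1220, c = 262, d = 662.
OR = (a·d)/(b·c) = (831 × 662) / (1220 × 262) = 550122 / 319640 = 1.72107
The odds of myopia are about 1.72 times as high in the high screen time group.

1.721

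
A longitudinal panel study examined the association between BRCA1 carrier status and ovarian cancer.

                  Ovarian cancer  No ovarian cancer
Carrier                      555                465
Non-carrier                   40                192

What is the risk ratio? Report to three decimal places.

3.156

Cells: a = 555, b = 465, c = 40, d = 192.
Risk in exposed = 555/1020 = 0.54412; risk in unexposed = 40/232 = 0.17241.
RR = 0.54412 / 0.17241 = 3.15588
The risk among the exposed is 3.16 times that among the unexposed.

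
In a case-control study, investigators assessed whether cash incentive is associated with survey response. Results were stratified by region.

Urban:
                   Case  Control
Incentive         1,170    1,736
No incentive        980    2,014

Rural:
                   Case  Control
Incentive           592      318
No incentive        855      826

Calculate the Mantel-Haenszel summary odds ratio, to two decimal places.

1.50

OR_MH = Σ(aᵢdᵢ/nᵢ) / Σ(bᵢcᵢ/nᵢ), where nᵢ is the stratum total.
Stratum 1 (Urban): n = 5900; a·d/n = 1170·2014/5900 = 399.3864; b·c/n = 1736·980/5900 = 288.3525
Stratum 2 (Rural): n = 2591; a·d/n = 592·826/2591 = 188.7271; b·c/n = 318·855/2591 = 104.9363
OR_MH = (399.3864 + 188.7271) / (288.3525 + 104.9363) = 588.1136 / 393.2889 = 1.49537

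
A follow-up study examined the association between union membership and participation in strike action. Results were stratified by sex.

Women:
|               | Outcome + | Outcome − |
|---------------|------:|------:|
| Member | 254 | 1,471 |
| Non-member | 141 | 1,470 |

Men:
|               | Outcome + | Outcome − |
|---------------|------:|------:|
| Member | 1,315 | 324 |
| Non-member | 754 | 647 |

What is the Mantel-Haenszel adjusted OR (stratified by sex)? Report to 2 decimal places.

2.75

OR_MH = Σ(aᵢdᵢ/nᵢ) / Σ(bᵢcᵢ/nᵢ), where nᵢ is the stratum total.
Stratum 1 (Women): n = 3336; a·d/n = 254·1470/3336 = 111.9245; b·c/n = 1471·141/3336 = 62.1736
Stratum 2 (Men): n = 3040; a·d/n = 1315·647/3040 = 279.8701; b·c/n = 324·754/3040 = 80.3605
OR_MH = (111.9245 + 279.8701) / (62.1736 + 80.3605) = 391.7945 / 142.5341 = 2.74878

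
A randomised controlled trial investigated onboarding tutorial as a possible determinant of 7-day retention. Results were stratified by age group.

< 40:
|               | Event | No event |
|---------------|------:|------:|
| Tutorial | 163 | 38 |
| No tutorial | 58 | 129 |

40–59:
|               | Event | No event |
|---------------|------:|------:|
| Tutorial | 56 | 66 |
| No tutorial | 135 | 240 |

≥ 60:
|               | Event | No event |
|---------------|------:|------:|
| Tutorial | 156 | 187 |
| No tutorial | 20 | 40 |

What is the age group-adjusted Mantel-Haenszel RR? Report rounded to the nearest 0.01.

RR_MH = Σ(aᵢ·n₀ᵢ/nᵢ) / Σ(cᵢ·n₁ᵢ/nᵢ), with n₁ᵢ = aᵢ+bᵢ (exposed), n₀ᵢ = cᵢ+dᵢ (unexposed), nᵢ = n₁ᵢ+n₀ᵢ.
Stratum 1 (< 40): n₁ = 201, n₀ = 187, n = 388; a·n₀/n = 163·187/388 = 78.5593; c·n₁/n = 58·201/388 = 30.0464
Stratum 2 (40–59): n₁ = 122, n₀ = 375, n = 497; a·n₀/n = 56·375/497 = 42.2535; c·n₁/n = 135·122/497 = 33.1388
Stratum 3 (≥ 60): n₁ = 343, n₀ = 60, n = 403; a·n₀/n = 156·60/403 = 23.2258; c·n₁/n = 20·343/403 = 17.0223
RR_MH = (78.5593 + 42.2535 + 23.2258) / (30.0464 + 33.1388 + 17.0223) = 144.0386 / 80.2076 = 1.79582

1.80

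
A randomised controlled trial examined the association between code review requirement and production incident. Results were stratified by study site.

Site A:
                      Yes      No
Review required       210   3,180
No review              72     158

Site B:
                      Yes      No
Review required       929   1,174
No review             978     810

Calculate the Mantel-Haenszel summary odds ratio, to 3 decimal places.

OR_MH = Σ(aᵢdᵢ/nᵢ) / Σ(bᵢcᵢ/nᵢ), where nᵢ is the stratum total.
Stratum 1 (Site A): n = 3620; a·d/n = 210·158/3620 = 9.1657; b·c/n = 3180·72/3620 = 63.2486
Stratum 2 (Site B): n = 3891; a·d/n = 929·810/3891 = 193.3924; b·c/n = 1174·978/3891 = 295.0840
OR_MH = (9.1657 + 193.3924) / (63.2486 + 295.0840) = 202.5582 / 358.3327 = 0.56528

0.565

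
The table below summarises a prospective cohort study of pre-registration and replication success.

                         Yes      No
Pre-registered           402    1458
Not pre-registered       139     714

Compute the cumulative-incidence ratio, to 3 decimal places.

Cells: a = 402, b = 1458, c = 139, d = 714.
Risk in exposed = 402/1860 = 0.21613; risk in unexposed = 139/853 = 0.16295.
RR = 0.21613 / 0.16295 = 1.32632
The risk among the exposed is 1.33 times that among the unexposed.

1.326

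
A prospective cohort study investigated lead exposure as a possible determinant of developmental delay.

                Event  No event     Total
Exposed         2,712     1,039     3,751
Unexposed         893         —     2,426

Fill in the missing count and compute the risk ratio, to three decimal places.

1.964

The missing cell is in the unexposed row: 2426 − 893 = 1533.
So a = 2712, b = 1039, c = 893, d = 1533.
RR = [a/(a+b)] / [c/(c+d)] = (2712/3751) / (893/2426) = 0.72301/0.36810 = 1.96418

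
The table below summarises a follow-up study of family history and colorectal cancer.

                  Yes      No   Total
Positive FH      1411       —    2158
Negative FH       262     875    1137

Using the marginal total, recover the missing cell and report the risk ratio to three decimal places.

The missing cell is in the exposed row: 2158 − 1411 = 747.
So a = 1411, b = 747, c = 262, d = 875.
RR = [a/(a+b)] / [c/(c+d)] = (1411/2158) / (262/1137) = 0.65385/0.23043 = 2.83749

2.837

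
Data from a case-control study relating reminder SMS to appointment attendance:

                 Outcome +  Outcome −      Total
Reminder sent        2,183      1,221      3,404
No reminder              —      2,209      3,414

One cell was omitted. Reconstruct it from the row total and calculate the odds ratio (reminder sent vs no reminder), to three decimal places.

The missing cell is in the unexposed row: 3414 − 2209 = 1205.
So a = 2183, b = 1221, c = 1205, d = 2209.
OR = (a·d)/(b·c) = (2183 × 2209) / (1221 × 1205) = 4822247 / 1471305 = 3.27753

3.278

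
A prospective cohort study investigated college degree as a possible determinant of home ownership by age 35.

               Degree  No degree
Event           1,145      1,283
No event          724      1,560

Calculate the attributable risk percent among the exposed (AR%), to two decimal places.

Reading the table with exposure as columns: a = 1145 (Degree, case), b = 724 (Degree, non-case), c = 1283 (No degree, case), d = 1560.
Risk in exposed = 1145/1869 = 0.61263; risk in unexposed = 1283/2843 = 0.45128.
RR = 0.61263/0.45128 = 1.35752
AR% = (RR − 1)/RR × 100 = (1.35752 − 1)/1.35752 × 100 = 26.3363%

26.34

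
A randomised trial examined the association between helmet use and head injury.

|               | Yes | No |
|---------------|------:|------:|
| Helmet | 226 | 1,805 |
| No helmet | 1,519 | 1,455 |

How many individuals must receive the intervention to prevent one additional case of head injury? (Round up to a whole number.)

Risk in treated group = 226/2031 = 0.11128; risk in control = 1519/2974 = 0.51076.
Absolute risk reduction = 0.51076 − 0.11128 = 0.39948
NNT = 1 / ARR = 1 / 0.39948 = 2.503 → round up → 3

3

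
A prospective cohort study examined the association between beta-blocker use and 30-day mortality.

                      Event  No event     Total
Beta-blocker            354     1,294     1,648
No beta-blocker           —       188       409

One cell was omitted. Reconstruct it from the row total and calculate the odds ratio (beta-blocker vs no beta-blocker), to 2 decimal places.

The missing cell is in the unexposed row: 409 − 188 = 221.
So a = 354, b = 1294, c = 221, d = 188.
OR = (a·d)/(b·c) = (354 × 188) / (1294 × 221) = 66552 / 285974 = 0.23272

0.23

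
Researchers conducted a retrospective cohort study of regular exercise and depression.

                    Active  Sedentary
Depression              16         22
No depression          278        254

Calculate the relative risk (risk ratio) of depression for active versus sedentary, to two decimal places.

0.68

Reading the table with exposure as columns: a = 16 (Active, case), b = 278 (Active, non-case), c = 22 (Sedentary, case), d = 254.
Risk in exposed = 16/294 = 0.05442; risk in unexposed = 22/276 = 0.07971.
RR = 0.05442 / 0.07971 = 0.68275
The risk is 32% lower among the exposed than among the unexposed.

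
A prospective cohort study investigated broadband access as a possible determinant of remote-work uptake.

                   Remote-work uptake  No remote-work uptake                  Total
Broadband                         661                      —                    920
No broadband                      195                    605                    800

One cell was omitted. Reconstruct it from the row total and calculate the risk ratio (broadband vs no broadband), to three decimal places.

The missing cell is in the exposed row: 920 − 661 = 259.
So a = 661, b = 259, c = 195, d = 605.
RR = [a/(a+b)] / [c/(c+d)] = (661/920) / (195/800) = 0.71848/0.24375 = 2.94760

2.948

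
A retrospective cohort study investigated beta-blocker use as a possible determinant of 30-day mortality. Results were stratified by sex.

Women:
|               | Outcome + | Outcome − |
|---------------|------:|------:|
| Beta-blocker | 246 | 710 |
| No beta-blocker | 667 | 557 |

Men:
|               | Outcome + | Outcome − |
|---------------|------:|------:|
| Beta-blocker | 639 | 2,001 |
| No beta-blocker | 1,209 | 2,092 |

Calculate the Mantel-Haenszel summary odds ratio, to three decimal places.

0.461

OR_MH = Σ(aᵢdᵢ/nᵢ) / Σ(bᵢcᵢ/nᵢ), where nᵢ is the stratum total.
Stratum 1 (Women): n = 2180; a·d/n = 246·557/2180 = 62.8541; b·c/n = 710·667/2180 = 217.2339
Stratum 2 (Men): n = 5941; a·d/n = 639·2092/5941 = 225.0106; b·c/n = 2001·1209/5941 = 407.2057
OR_MH = (62.8541 + 225.0106) / (217.2339 + 407.2057) = 287.8647 / 624.4396 = 0.46100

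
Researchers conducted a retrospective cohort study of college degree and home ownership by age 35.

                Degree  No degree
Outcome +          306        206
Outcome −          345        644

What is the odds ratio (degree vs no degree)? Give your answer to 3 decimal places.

2.773

Reading the table with exposure as columns: a = 306 (Degree, case), b = 345 (Degree, non-case), c = 206 (No degree, case), d = 644.
OR = (a·d)/(b·c) = (306 × 644) / (345 × 206) = 197064 / 71070 = 2.77282
The odds of home ownership by age 35 are about 2.77 times as high in the degree group.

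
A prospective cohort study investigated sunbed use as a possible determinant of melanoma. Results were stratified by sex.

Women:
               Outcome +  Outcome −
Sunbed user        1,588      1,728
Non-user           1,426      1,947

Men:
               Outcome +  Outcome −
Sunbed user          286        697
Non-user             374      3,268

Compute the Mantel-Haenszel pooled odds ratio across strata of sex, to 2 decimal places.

1.56

OR_MH = Σ(aᵢdᵢ/nᵢ) / Σ(bᵢcᵢ/nᵢ), where nᵢ is the stratum total.
Stratum 1 (Women): n = 6689; a·d/n = 1588·1947/6689 = 462.2269; b·c/n = 1728·1426/6689 = 368.3851
Stratum 2 (Men): n = 4625; a·d/n = 286·3268/4625 = 202.0861; b·c/n = 697·374/4625 = 56.3628
OR_MH = (462.2269 + 202.0861) / (368.3851 + 56.3628) = 664.3130 / 424.7479 = 1.56402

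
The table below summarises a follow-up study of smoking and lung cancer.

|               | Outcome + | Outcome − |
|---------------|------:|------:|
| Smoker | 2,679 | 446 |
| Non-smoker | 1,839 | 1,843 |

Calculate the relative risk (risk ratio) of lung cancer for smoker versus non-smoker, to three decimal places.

Cells: a = 2679, b = 446, c = 1839, d = 1843.
Risk in exposed = 2679/3125 = 0.85728; risk in unexposed = 1839/3682 = 0.49946.
RR = 0.85728 / 0.49946 = 1.71642
The risk among the exposed is 1.72 times that among the unexposed.

1.716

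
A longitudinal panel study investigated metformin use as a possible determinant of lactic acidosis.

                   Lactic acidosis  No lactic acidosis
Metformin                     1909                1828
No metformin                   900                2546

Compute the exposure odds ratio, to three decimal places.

Cells: a = 1909, b = 1828, c = 900, d = 2546.
OR = (a·d)/(b·c) = (1909 × 2546) / (1828 × 900) = 4860314 / 1645200 = 2.95424
The odds of lactic acidosis are about 2.95 times as high in the metformin group.

2.954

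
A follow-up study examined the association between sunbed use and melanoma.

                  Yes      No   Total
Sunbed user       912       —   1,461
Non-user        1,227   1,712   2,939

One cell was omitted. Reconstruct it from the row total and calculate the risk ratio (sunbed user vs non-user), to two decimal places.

The missing cell is in the exposed row: 1461 − 912 = 549.
So a = 912, b = 549, c = 1227, d = 1712.
RR = [a/(a+b)] / [c/(c+d)] = (912/1461) / (1227/2939) = 0.62423/0.41749 = 1.49520

1.50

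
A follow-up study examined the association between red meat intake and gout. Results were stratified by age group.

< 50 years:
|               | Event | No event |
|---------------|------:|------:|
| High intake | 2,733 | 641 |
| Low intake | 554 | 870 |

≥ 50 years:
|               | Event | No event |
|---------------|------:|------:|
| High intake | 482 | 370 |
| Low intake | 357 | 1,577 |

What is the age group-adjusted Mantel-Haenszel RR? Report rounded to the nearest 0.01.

RR_MH = Σ(aᵢ·n₀ᵢ/nᵢ) / Σ(cᵢ·n₁ᵢ/nᵢ), with n₁ᵢ = aᵢ+bᵢ (exposed), n₀ᵢ = cᵢ+dᵢ (unexposed), nᵢ = n₁ᵢ+n₀ᵢ.
Stratum 1 (< 50 years): n₁ = 3374, n₀ = 1424, n = 4798; a·n₀/n = 2733·1424/4798 = 811.1280; c·n₁/n = 554·3374/4798 = 389.5782
Stratum 2 (≥ 50 years): n₁ = 852, n₀ = 1934, n = 2786; a·n₀/n = 482·1934/2786 = 334.5973; c·n₁/n = 357·852/2786 = 109.1759
RR_MH = (811.1280 + 334.5973) / (389.5782 + 109.1759) = 1145.7252 / 498.7540 = 2.29717

2.30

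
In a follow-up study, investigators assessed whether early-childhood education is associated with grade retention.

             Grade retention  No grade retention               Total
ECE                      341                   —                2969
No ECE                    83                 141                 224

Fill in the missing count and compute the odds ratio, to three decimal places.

The missing cell is in the exposed row: 2969 − 341 = 2628.
So a = 341, b = 2628, c = 83, d = 141.
OR = (a·d)/(b·c) = (341 × 141) / (2628 × 83) = 48081 / 218124 = 0.22043

0.220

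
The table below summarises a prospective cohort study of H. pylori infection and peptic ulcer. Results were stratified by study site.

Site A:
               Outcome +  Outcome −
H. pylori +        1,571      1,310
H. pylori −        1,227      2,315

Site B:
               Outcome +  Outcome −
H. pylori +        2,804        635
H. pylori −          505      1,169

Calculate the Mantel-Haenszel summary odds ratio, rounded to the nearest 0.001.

3.858

OR_MH = Σ(aᵢdᵢ/nᵢ) / Σ(bᵢcᵢ/nᵢ), where nᵢ is the stratum total.
Stratum 1 (Site A): n = 6423; a·d/n = 1571·2315/6423 = 566.2253; b·c/n = 1310·1227/6423 = 250.2522
Stratum 2 (Site B): n = 5113; a·d/n = 2804·1169/5113 = 641.0866; b·c/n = 635·505/5113 = 62.7176
OR_MH = (566.2253 + 641.0866) / (250.2522 + 62.7176) = 1207.3119 / 312.9698 = 3.85760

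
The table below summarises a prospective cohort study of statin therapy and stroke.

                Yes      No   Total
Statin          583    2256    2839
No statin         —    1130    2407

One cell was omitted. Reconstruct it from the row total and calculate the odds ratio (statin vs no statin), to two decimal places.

0.23

The missing cell is in the unexposed row: 2407 − 1130 = 1277.
So a = 583, b = 2256, c = 1277, d = 1130.
OR = (a·d)/(b·c) = (583 × 1130) / (2256 × 1277) = 658790 / 2880912 = 0.22867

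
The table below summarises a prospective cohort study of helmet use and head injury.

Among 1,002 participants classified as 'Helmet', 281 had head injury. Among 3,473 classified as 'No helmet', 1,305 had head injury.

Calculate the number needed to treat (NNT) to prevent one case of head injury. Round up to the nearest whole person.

11

Risk in treated group = 281/1002 = 0.28044; risk in control = 1305/3473 = 0.37576.
Absolute risk reduction = 0.37576 − 0.28044 = 0.09532
NNT = 1 / ARR = 1 / 0.09532 = 10.491 → round up → 11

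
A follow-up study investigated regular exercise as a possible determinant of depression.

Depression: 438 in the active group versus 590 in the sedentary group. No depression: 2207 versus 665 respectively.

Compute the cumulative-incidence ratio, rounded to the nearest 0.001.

0.352

From the description: a = 438, b = 2207, c = 590, d = 665.
Risk in exposed = 438/2645 = 0.16560; risk in unexposed = 590/1255 = 0.47012.
RR = 0.16560 / 0.47012 = 0.35224
The risk is 65% lower among the exposed than among the unexposed.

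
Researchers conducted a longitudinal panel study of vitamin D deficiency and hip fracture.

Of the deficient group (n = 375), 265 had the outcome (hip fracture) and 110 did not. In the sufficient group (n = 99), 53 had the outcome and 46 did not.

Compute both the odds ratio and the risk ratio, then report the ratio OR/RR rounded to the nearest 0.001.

1.584

From the description: a = 265, b = 110, c = 53, d = 46.
OR = (265·46)/(110·53) = 12190/5830 = 2.09091
Risk in exposed = 265/375 = 0.70667; risk in unexposed = 53/99 = 0.53535; RR = 1.32000
OR/RR = 2.09091 / 1.32000 = 1.58402
The outcome is not rare, so the OR lies further from 1 than the RR.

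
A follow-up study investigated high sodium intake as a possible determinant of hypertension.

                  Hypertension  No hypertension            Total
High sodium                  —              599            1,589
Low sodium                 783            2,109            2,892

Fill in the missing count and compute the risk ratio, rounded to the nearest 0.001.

The missing cell is in the exposed row: 1589 − 599 = 990.
So a = 990, b = 599, c = 783, d = 2109.
RR = [a/(a+b)] / [c/(c+d)] = (990/1589) / (783/2892) = 0.62303/0.27075 = 2.30117

2.301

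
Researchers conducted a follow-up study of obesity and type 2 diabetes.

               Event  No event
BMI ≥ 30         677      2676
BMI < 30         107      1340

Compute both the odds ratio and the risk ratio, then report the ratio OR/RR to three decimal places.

1.160

Cells: a = 677, b = 2676, c = 107, d = 1340.
OR = (677·1340)/(2676·107) = 907180/286332 = 3.16828
Risk in exposed = 677/3353 = 0.20191; risk in unexposed = 107/1447 = 0.07395; RR = 2.73049
OR/RR = 3.16828 / 2.73049 = 1.16034
The outcome is not rare, so the OR lies further from 1 than the RR.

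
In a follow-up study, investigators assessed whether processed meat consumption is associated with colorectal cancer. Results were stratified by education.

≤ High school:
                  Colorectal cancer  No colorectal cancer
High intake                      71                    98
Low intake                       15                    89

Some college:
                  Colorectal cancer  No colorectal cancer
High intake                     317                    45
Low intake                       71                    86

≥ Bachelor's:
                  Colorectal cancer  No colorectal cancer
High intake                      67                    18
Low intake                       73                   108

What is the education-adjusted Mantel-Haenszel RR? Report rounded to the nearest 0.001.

2.052

RR_MH = Σ(aᵢ·n₀ᵢ/nᵢ) / Σ(cᵢ·n₁ᵢ/nᵢ), with n₁ᵢ = aᵢ+bᵢ (exposed), n₀ᵢ = cᵢ+dᵢ (unexposed), nᵢ = n₁ᵢ+n₀ᵢ.
Stratum 1 (≤ High school): n₁ = 169, n₀ = 104, n = 273; a·n₀/n = 71·104/273 = 27.0476; c·n₁/n = 15·169/273 = 9.2857
Stratum 2 (Some college): n₁ = 362, n₀ = 157, n = 519; a·n₀/n = 317·157/519 = 95.8940; c·n₁/n = 71·362/519 = 49.5222
Stratum 3 (≥ Bachelor's): n₁ = 85, n₀ = 181, n = 266; a·n₀/n = 67·181/266 = 45.5902; c·n₁/n = 73·85/266 = 23.3271
RR_MH = (27.0476 + 95.8940 + 45.5902) / (9.2857 + 49.5222 + 23.3271) = 168.5319 / 82.1349 = 2.05189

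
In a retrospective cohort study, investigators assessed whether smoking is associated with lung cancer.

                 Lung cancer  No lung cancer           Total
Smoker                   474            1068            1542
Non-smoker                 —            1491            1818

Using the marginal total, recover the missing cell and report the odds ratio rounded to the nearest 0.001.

2.024

The missing cell is in the unexposed row: 1818 − 1491 = 327.
So a = 474, b = 1068, c = 327, d = 1491.
OR = (a·d)/(b·c) = (474 × 1491) / (1068 × 327) = 706734 / 349236 = 2.02366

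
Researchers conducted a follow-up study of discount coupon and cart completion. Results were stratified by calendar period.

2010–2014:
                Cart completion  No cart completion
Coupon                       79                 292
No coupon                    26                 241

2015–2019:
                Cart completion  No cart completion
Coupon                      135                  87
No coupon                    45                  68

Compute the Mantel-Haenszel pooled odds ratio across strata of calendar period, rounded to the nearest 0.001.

2.427

OR_MH = Σ(aᵢdᵢ/nᵢ) / Σ(bᵢcᵢ/nᵢ), where nᵢ is the stratum total.
Stratum 1 (2010–2014): n = 638; a·d/n = 79·241/638 = 29.8417; b·c/n = 292·26/638 = 11.8997
Stratum 2 (2015–2019): n = 335; a·d/n = 135·68/335 = 27.4030; b·c/n = 87·45/335 = 11.6866
OR_MH = (29.8417 + 27.4030) / (11.8997 + 11.6866) = 57.2447 / 23.5863 = 2.42704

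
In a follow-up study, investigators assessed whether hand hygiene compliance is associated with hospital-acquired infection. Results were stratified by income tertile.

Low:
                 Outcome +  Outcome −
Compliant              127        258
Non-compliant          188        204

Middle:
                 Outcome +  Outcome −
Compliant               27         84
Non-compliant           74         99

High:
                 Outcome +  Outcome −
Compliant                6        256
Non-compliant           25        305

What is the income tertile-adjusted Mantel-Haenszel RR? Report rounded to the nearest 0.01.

0.63

RR_MH = Σ(aᵢ·n₀ᵢ/nᵢ) / Σ(cᵢ·n₁ᵢ/nᵢ), with n₁ᵢ = aᵢ+bᵢ (exposed), n₀ᵢ = cᵢ+dᵢ (unexposed), nᵢ = n₁ᵢ+n₀ᵢ.
Stratum 1 (Low): n₁ = 385, n₀ = 392, n = 777; a·n₀/n = 127·392/777 = 64.0721; c·n₁/n = 188·385/777 = 93.1532
Stratum 2 (Middle): n₁ = 111, n₀ = 173, n = 284; a·n₀/n = 27·173/284 = 16.4472; c·n₁/n = 74·111/284 = 28.9225
Stratum 3 (High): n₁ = 262, n₀ = 330, n = 592; a·n₀/n = 6·330/592 = 3.3446; c·n₁/n = 25·262/592 = 11.0642
RR_MH = (64.0721 + 16.4472 + 3.3446) / (93.1532 + 28.9225 + 11.0642) = 83.8638 / 133.1399 = 0.62989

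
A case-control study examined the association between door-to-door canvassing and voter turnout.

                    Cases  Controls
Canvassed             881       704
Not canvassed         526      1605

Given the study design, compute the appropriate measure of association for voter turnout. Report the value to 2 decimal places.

3.82

Cells: a = 881, b = 704, c = 526, d = 1605.
This is a case-control study: participants were sampled on outcome status, so risks in the source population cannot be estimated directly — relative risk is not valid here. The odds ratio is the appropriate measure.
OR = (a·d)/(b·c) = (881 × 1605) / (704 × 526) = 1414005 / 370304 = 3.81850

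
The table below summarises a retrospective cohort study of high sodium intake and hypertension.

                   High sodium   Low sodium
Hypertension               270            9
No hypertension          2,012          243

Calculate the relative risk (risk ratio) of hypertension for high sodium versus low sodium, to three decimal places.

3.313

Reading the table with exposure as columns: a = 270 (High sodium, case), b = 2012 (High sodium, non-case), c = 9 (Low sodium, case), d = 243.
Risk in exposed = 270/2282 = 0.11832; risk in unexposed = 9/252 = 0.03571.
RR = 0.11832 / 0.03571 = 3.31288
The risk among the exposed is 3.31 times that among the unexposed.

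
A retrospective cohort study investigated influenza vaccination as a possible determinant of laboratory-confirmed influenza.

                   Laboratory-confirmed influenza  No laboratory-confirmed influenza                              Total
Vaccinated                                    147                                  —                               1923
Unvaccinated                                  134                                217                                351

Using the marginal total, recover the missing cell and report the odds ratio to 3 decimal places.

The missing cell is in the exposed row: 1923 − 147 = 1776.
So a = 147, b = 1776, c = 134, d = 217.
OR = (a·d)/(b·c) = (147 × 217) / (1776 × 134) = 31899 / 237984 = 0.13404

0.134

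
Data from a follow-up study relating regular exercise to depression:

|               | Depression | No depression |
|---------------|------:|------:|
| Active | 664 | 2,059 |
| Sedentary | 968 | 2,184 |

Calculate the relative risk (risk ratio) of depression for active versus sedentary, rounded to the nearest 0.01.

0.79

Cells: a = 664, b = 2059, c = 968, d = 2184.
Risk in exposed = 664/2723 = 0.24385; risk in unexposed = 968/3152 = 0.30711.
RR = 0.24385 / 0.30711 = 0.79402
The risk is 21% lower among the exposed than among the unexposed.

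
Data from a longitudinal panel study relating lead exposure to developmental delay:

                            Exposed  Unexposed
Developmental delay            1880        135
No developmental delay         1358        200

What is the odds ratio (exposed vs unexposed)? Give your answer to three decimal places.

2.051

Reading the table with exposure as columns: a = 1880 (Exposed, case), b = 1358 (Exposed, non-case), c = 135 (Unexposed, case), d = 200.
OR = (a·d)/(b·c) = (1880 × 200) / (1358 × 135) = 376000 / 183330 = 2.05095
The odds of developmental delay are about 2.05 times as high in the exposed group.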